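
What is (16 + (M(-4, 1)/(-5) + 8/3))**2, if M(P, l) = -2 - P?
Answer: 75076/225 ≈ 333.67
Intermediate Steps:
(16 + (M(-4, 1)/(-5) + 8/3))**2 = (16 + ((-2 - 1*(-4))/(-5) + 8/3))**2 = (16 + ((-2 + 4)*(-1/5) + 8*(1/3)))**2 = (16 + (2*(-1/5) + 8/3))**2 = (16 + (-2/5 + 8/3))**2 = (16 + 34/15)**2 = (274/15)**2 = 75076/225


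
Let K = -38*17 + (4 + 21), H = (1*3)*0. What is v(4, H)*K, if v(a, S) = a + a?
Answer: -4968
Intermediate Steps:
H = 0 (H = 3*0 = 0)
v(a, S) = 2*a
K = -621 (K = -646 + 25 = -621)
v(4, H)*K = (2*4)*(-621) = 8*(-621) = -4968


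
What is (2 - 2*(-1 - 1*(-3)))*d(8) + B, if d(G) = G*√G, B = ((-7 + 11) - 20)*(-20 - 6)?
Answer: 416 - 32*√2 ≈ 370.75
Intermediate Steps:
B = 416 (B = (4 - 20)*(-26) = -16*(-26) = 416)
d(G) = G^(3/2)
(2 - 2*(-1 - 1*(-3)))*d(8) + B = (2 - 2*(-1 - 1*(-3)))*8^(3/2) + 416 = (2 - 2*(-1 + 3))*(16*√2) + 416 = (2 - 2*2)*(16*√2) + 416 = (2 - 4)*(16*√2) + 416 = -32*√2 + 416 = 416 - 32*√2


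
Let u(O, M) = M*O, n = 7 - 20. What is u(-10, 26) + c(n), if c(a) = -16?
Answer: -276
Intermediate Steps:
n = -13
u(-10, 26) + c(n) = 26*(-10) - 16 = -260 - 16 = -276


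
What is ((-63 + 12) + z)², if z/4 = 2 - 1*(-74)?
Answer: 64009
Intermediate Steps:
z = 304 (z = 4*(2 - 1*(-74)) = 4*(2 + 74) = 4*76 = 304)
((-63 + 12) + z)² = ((-63 + 12) + 304)² = (-51 + 304)² = 253² = 64009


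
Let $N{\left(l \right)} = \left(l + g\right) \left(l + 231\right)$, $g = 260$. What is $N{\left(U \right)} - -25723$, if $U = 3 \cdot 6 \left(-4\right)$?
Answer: $55615$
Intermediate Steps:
$U = -72$ ($U = 18 \left(-4\right) = -72$)
$N{\left(l \right)} = \left(231 + l\right) \left(260 + l\right)$ ($N{\left(l \right)} = \left(l + 260\right) \left(l + 231\right) = \left(260 + l\right) \left(231 + l\right) = \left(231 + l\right) \left(260 + l\right)$)
$N{\left(U \right)} - -25723 = \left(60060 + \left(-72\right)^{2} + 491 \left(-72\right)\right) - -25723 = \left(60060 + 5184 - 35352\right) + 25723 = 29892 + 25723 = 55615$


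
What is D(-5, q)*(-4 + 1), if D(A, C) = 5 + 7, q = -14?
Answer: -36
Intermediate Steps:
D(A, C) = 12
D(-5, q)*(-4 + 1) = 12*(-4 + 1) = 12*(-3) = -36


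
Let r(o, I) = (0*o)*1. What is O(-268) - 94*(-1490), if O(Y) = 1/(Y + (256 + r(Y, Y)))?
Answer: 1680719/12 ≈ 1.4006e+5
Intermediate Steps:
r(o, I) = 0 (r(o, I) = 0*1 = 0)
O(Y) = 1/(256 + Y) (O(Y) = 1/(Y + (256 + 0)) = 1/(Y + 256) = 1/(256 + Y))
O(-268) - 94*(-1490) = 1/(256 - 268) - 94*(-1490) = 1/(-12) + 140060 = -1/12 + 140060 = 1680719/12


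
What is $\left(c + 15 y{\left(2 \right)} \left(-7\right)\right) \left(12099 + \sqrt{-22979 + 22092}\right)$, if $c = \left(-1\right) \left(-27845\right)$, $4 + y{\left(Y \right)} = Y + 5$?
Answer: $333085470 + 27530 i \sqrt{887} \approx 3.3309 \cdot 10^{8} + 8.1991 \cdot 10^{5} i$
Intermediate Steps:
$y{\left(Y \right)} = 1 + Y$ ($y{\left(Y \right)} = -4 + \left(Y + 5\right) = -4 + \left(5 + Y\right) = 1 + Y$)
$c = 27845$
$\left(c + 15 y{\left(2 \right)} \left(-7\right)\right) \left(12099 + \sqrt{-22979 + 22092}\right) = \left(27845 + 15 \left(1 + 2\right) \left(-7\right)\right) \left(12099 + \sqrt{-22979 + 22092}\right) = \left(27845 + 15 \cdot 3 \left(-7\right)\right) \left(12099 + \sqrt{-887}\right) = \left(27845 + 45 \left(-7\right)\right) \left(12099 + i \sqrt{887}\right) = \left(27845 - 315\right) \left(12099 + i \sqrt{887}\right) = 27530 \left(12099 + i \sqrt{887}\right) = 333085470 + 27530 i \sqrt{887}$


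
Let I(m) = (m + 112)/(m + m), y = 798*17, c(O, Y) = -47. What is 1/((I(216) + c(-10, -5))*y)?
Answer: -9/5645717 ≈ -1.5941e-6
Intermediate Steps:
y = 13566
I(m) = (112 + m)/(2*m) (I(m) = (112 + m)/((2*m)) = (112 + m)*(1/(2*m)) = (112 + m)/(2*m))
1/((I(216) + c(-10, -5))*y) = 1/((½)*(112 + 216)/216 - 47*13566) = (1/13566)/((½)*(1/216)*328 - 47) = (1/13566)/(41/54 - 47) = (1/13566)/(-2497/54) = -54/2497*1/13566 = -9/5645717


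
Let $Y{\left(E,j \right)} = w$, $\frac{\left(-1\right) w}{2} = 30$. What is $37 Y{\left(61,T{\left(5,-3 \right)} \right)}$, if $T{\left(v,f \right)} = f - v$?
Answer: $-2220$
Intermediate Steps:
$w = -60$ ($w = \left(-2\right) 30 = -60$)
$Y{\left(E,j \right)} = -60$
$37 Y{\left(61,T{\left(5,-3 \right)} \right)} = 37 \left(-60\right) = -2220$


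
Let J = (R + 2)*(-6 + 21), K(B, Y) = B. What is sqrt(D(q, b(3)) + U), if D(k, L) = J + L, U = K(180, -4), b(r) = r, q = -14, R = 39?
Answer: sqrt(798) ≈ 28.249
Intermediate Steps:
J = 615 (J = (39 + 2)*(-6 + 21) = 41*15 = 615)
U = 180
D(k, L) = 615 + L
sqrt(D(q, b(3)) + U) = sqrt((615 + 3) + 180) = sqrt(618 + 180) = sqrt(798)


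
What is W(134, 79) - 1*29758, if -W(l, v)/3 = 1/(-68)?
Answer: -2023541/68 ≈ -29758.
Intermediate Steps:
W(l, v) = 3/68 (W(l, v) = -3/(-68) = -3*(-1/68) = 3/68)
W(134, 79) - 1*29758 = 3/68 - 1*29758 = 3/68 - 29758 = -2023541/68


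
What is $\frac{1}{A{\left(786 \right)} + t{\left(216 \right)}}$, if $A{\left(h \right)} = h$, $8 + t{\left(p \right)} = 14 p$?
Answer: $\frac{1}{3802} \approx 0.00026302$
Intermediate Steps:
$t{\left(p \right)} = -8 + 14 p$
$\frac{1}{A{\left(786 \right)} + t{\left(216 \right)}} = \frac{1}{786 + \left(-8 + 14 \cdot 216\right)} = \frac{1}{786 + \left(-8 + 3024\right)} = \frac{1}{786 + 3016} = \frac{1}{3802}$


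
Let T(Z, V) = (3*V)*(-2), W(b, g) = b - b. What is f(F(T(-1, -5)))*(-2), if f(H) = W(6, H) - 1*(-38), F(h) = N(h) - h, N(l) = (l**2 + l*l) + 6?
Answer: -76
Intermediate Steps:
N(l) = 6 + 2*l**2 (N(l) = (l**2 + l**2) + 6 = 2*l**2 + 6 = 6 + 2*l**2)
W(b, g) = 0
T(Z, V) = -6*V
F(h) = 6 - h + 2*h**2 (F(h) = (6 + 2*h**2) - h = 6 - h + 2*h**2)
f(H) = 38 (f(H) = 0 - 1*(-38) = 0 + 38 = 38)
f(F(T(-1, -5)))*(-2) = 38*(-2) = -76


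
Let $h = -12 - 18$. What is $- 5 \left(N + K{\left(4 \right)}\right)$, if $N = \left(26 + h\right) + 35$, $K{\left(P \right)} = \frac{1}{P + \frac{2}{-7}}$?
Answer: $- \frac{4065}{26} \approx -156.35$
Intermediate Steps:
$h = -30$
$K{\left(P \right)} = \frac{1}{- \frac{2}{7} + P}$ ($K{\left(P \right)} = \frac{1}{P + 2 \left(- \frac{1}{7}\right)} = \frac{1}{P - \frac{2}{7}} = \frac{1}{- \frac{2}{7} + P}$)
$N = 31$ ($N = \left(26 - 30\right) + 35 = -4 + 35 = 31$)
$- 5 \left(N + K{\left(4 \right)}\right) = - 5 \left(31 + \frac{7}{-2 + 7 \cdot 4}\right) = - 5 \left(31 + \frac{7}{-2 + 28}\right) = - 5 \left(31 + \frac{7}{26}\right) = \left(-5\right) \frac{813}{26} = - \frac{4065}{26}$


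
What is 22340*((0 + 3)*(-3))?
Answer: -201060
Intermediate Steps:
22340*((0 + 3)*(-3)) = 22340*(3*(-3)) = 22340*(-9) = -201060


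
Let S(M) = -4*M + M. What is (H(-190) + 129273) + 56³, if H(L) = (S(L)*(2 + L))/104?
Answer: 3950162/13 ≈ 3.0386e+5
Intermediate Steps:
S(M) = -3*M
H(L) = -3*L*(2 + L)/104 (H(L) = ((-3*L)*(2 + L))/104 = -3*L*(2 + L)*(1/104) = -3*L*(2 + L)/104)
(H(-190) + 129273) + 56³ = (-3/104*(-190)*(2 - 190) + 129273) + 56³ = (-3/104*(-190)*(-188) + 129273) + 175616 = (-13395/13 + 129273) + 175616 = 1667154/13 + 175616 = 3950162/13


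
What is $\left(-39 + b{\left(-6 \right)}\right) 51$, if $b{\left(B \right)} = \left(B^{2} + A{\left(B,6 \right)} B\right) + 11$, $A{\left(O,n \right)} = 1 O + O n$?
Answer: $13260$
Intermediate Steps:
$A{\left(O,n \right)} = O + O n$
$b{\left(B \right)} = 11 + 8 B^{2}$ ($b{\left(B \right)} = \left(B^{2} + B \left(1 + 6\right) B\right) + 11 = \left(B^{2} + B 7 B\right) + 11 = \left(B^{2} + 7 B B\right) + 11 = \left(B^{2} + 7 B^{2}\right) + 11 = 8 B^{2} + 11 = 11 + 8 B^{2}$)
$\left(-39 + b{\left(-6 \right)}\right) 51 = \left(-39 + \left(11 + 8 \left(-6\right)^{2}\right)\right) 51 = \left(-39 + \left(11 + 8 \cdot 36\right)\right) 51 = \left(-39 + \left(11 + 288\right)\right) 51 = \left(-39 + 299\right) 51 = 260 \cdot 51 = 13260$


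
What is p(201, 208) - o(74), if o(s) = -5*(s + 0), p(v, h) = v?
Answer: 571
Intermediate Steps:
o(s) = -5*s
p(201, 208) - o(74) = 201 - (-5)*74 = 201 - 1*(-370) = 201 + 370 = 571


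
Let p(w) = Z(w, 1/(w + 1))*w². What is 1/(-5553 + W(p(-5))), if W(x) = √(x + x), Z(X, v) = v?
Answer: -11106/61671643 - 5*I*√2/61671643 ≈ -0.00018008 - 1.1466e-7*I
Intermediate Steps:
p(w) = w²/(1 + w) (p(w) = w²/(w + 1) = w²/(1 + w))
W(x) = √2*√x (W(x) = √(2*x) = √2*√x)
1/(-5553 + W(p(-5))) = 1/(-5553 + √2*√((-5)²/(1 - 5))) = 1/(-5553 + √2*√(25/(-4))) = 1/(-5553 + √2*√(25*(-¼))) = 1/(-5553 + √2*√(-25/4)) = 1/(-5553 + √2*(5*I/2)) = 1/(-5553 + 5*I*√2/2)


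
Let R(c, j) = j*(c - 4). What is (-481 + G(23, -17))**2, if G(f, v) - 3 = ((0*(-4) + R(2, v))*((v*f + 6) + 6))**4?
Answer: 760230021812270143599298574421444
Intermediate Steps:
R(c, j) = j*(-4 + c)
G(f, v) = 3 + 16*v**4*(12 + f*v)**4 (G(f, v) = 3 + ((0*(-4) + v*(-4 + 2))*((v*f + 6) + 6))**4 = 3 + ((0 + v*(-2))*((f*v + 6) + 6))**4 = 3 + ((0 - 2*v)*((6 + f*v) + 6))**4 = 3 + ((-2*v)*(12 + f*v))**4 = 3 + (-2*v*(12 + f*v))**4 = 3 + 16*v**4*(12 + f*v)**4)
(-481 + G(23, -17))**2 = (-481 + (3 + 16*(-17)**4*(12 + 23*(-17))**4))**2 = (-481 + (3 + 16*83521*(12 - 391)**4))**2 = (-481 + (3 + 16*83521*(-379)**4))**2 = (-481 + (3 + 16*83521*20632736881))**2 = (-481 + (3 + 27572269072608016))**2 = (-481 + 27572269072608019)**2 = 27572269072607538**2 = 760230021812270143599298574421444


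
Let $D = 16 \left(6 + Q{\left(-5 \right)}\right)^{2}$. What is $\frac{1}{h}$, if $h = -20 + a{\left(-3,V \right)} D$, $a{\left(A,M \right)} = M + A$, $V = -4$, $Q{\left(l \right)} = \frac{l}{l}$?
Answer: $- \frac{1}{5508} \approx -0.00018155$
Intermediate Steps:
$Q{\left(l \right)} = 1$
$a{\left(A,M \right)} = A + M$
$D = 784$ ($D = 16 \left(6 + 1\right)^{2} = 16 \cdot 7^{2} = 16 \cdot 49 = 784$)
$h = -5508$ ($h = -20 + \left(-3 - 4\right) 784 = -20 - 5488 = -5508$)
$\frac{1}{h} = \frac{1}{-5508} = - \frac{1}{5508}$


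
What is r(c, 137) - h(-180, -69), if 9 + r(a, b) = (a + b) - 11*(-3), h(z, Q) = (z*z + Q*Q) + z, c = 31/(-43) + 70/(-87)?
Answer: -137749327/3741 ≈ -36822.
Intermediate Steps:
c = -5707/3741 (c = 31*(-1/43) + 70*(-1/87) = -31/43 - 70/87 = -5707/3741 ≈ -1.5255)
h(z, Q) = z + Q² + z² (h(z, Q) = (z² + Q²) + z = (Q² + z²) + z = z + Q² + z²)
r(a, b) = 24 + a + b (r(a, b) = -9 + ((a + b) - 11*(-3)) = -9 + ((a + b) + 33) = -9 + (33 + a + b) = 24 + a + b)
r(c, 137) - h(-180, -69) = (24 - 5707/3741 + 137) - (-180 + (-69)² + (-180)²) = 596594/3741 - (-180 + 4761 + 32400) = 596594/3741 - 1*36981 = 596594/3741 - 36981 = -137749327/3741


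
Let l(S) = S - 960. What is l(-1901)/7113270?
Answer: -2861/7113270 ≈ -0.00040221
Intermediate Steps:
l(S) = -960 + S
l(-1901)/7113270 = (-960 - 1901)/7113270 = -2861*1/7113270 = -2861/7113270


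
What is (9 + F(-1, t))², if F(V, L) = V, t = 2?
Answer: 64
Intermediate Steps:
(9 + F(-1, t))² = (9 - 1)² = 8² = 64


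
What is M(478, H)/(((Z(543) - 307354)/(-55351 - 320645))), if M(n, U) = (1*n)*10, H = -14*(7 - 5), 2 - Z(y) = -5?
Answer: 599086960/102449 ≈ 5847.7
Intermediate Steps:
Z(y) = 7 (Z(y) = 2 - 1*(-5) = 2 + 5 = 7)
H = -28 (H = -14*2 = -28)
M(n, U) = 10*n (M(n, U) = n*10 = 10*n)
M(478, H)/(((Z(543) - 307354)/(-55351 - 320645))) = (10*478)/(((7 - 307354)/(-55351 - 320645))) = 4780/((-307347/(-375996))) = 4780/((-307347*(-1/375996))) = 4780/(102449/125332) = 4780*(125332/102449) = 599086960/102449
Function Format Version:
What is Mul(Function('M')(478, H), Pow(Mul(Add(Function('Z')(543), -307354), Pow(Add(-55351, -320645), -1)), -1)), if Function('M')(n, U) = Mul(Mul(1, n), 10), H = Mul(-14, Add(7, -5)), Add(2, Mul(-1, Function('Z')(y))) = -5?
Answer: Rational(599086960, 102449) ≈ 5847.7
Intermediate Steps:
Function('Z')(y) = 7 (Function('Z')(y) = Add(2, Mul(-1, -5)) = Add(2, 5) = 7)
H = -28 (H = Mul(-14, 2) = -28)
Function('M')(n, U) = Mul(10, n) (Function('M')(n, U) = Mul(n, 10) = Mul(10, n))
Mul(Function('M')(478, H), Pow(Mul(Add(Function('Z')(543), -307354), Pow(Add(-55351, -320645), -1)), -1)) = Mul(Mul(10, 478), Pow(Mul(Add(7, -307354), Pow(Add(-55351, -320645), -1)), -1)) = Mul(4780, Pow(Mul(-307347, Pow(-375996, -1)), -1)) = Mul(4780, Pow(Mul(-307347, Rational(-1, 375996)), -1)) = Mul(4780, Pow(Rational(102449, 125332), -1)) = Mul(4780, Rational(125332, 102449)) = Rational(599086960, 102449)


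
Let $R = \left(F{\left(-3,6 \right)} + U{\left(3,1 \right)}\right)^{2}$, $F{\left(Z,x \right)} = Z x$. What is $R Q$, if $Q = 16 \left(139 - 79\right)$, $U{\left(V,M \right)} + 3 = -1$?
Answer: $464640$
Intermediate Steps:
$U{\left(V,M \right)} = -4$ ($U{\left(V,M \right)} = -3 - 1 = -4$)
$R = 484$ ($R = \left(\left(-3\right) 6 - 4\right)^{2} = \left(-18 - 4\right)^{2} = \left(-22\right)^{2} = 484$)
$Q = 960$ ($Q = 16 \cdot 60 = 960$)
$R Q = 484 \cdot 960 = 464640$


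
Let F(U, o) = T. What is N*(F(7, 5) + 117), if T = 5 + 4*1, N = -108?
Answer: -13608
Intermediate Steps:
T = 9 (T = 5 + 4 = 9)
F(U, o) = 9
N*(F(7, 5) + 117) = -108*(9 + 117) = -108*126 = -13608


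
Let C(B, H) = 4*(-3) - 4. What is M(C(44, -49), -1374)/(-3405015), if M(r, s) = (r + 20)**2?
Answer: -16/3405015 ≈ -4.6990e-6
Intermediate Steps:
C(B, H) = -16 (C(B, H) = -12 - 4 = -16)
M(r, s) = (20 + r)**2
M(C(44, -49), -1374)/(-3405015) = (20 - 16)**2/(-3405015) = 4**2*(-1/3405015) = 16*(-1/3405015) = -16/3405015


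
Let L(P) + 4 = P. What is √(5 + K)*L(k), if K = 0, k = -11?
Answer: -15*√5 ≈ -33.541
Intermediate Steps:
L(P) = -4 + P
√(5 + K)*L(k) = √(5 + 0)*(-4 - 11) = √5*(-15) = -15*√5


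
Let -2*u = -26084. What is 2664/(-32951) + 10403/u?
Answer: 308045365/429746942 ≈ 0.71681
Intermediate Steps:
u = 13042 (u = -½*(-26084) = 13042)
2664/(-32951) + 10403/u = 2664/(-32951) + 10403/13042 = 2664*(-1/32951) + 10403*(1/13042) = -2664/32951 + 10403/13042 = 308045365/429746942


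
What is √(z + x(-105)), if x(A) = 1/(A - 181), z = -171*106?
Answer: I*√1482634582/286 ≈ 134.63*I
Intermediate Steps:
z = -18126
x(A) = 1/(-181 + A)
√(z + x(-105)) = √(-18126 + 1/(-181 - 105)) = √(-18126 + 1/(-286)) = √(-18126 - 1/286) = √(-5184037/286) = I*√1482634582/286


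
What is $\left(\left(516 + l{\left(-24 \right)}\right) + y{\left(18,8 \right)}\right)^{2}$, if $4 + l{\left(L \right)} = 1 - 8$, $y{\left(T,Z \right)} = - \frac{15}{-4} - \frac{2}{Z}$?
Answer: $\frac{1034289}{4} \approx 2.5857 \cdot 10^{5}$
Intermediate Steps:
$y{\left(T,Z \right)} = \frac{15}{4} - \frac{2}{Z}$ ($y{\left(T,Z \right)} = \left(-15\right) \left(- \frac{1}{4}\right) - \frac{2}{Z} = \frac{15}{4} - \frac{2}{Z}$)
$l{\left(L \right)} = -11$ ($l{\left(L \right)} = -4 + \left(1 - 8\right) = -4 - 7 = -11$)
$\left(\left(516 + l{\left(-24 \right)}\right) + y{\left(18,8 \right)}\right)^{2} = \left(\left(516 - 11\right) + \left(\frac{15}{4} - \frac{2}{8}\right)\right)^{2} = \left(505 + \left(\frac{15}{4} - \frac{1}{4}\right)\right)^{2} = \left(505 + \frac{7}{2}\right)^{2} = \left(\frac{1017}{2}\right)^{2} = \frac{1034289}{4}$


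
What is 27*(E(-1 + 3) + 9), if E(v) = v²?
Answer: 351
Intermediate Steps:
27*(E(-1 + 3) + 9) = 27*((-1 + 3)² + 9) = 27*(2² + 9) = 27*(4 + 9) = 27*13 = 351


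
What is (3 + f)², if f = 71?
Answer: 5476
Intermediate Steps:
(3 + f)² = (3 + 71)² = 74² = 5476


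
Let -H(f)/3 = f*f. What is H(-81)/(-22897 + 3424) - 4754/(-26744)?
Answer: 103162799/86797652 ≈ 1.1885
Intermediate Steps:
H(f) = -3*f**2 (H(f) = -3*f*f = -3*f**2)
H(-81)/(-22897 + 3424) - 4754/(-26744) = (-3*(-81)**2)/(-22897 + 3424) - 4754/(-26744) = -3*6561/(-19473) - 4754*(-1/26744) = -19683*(-1/19473) + 2377/13372 = 6561/6491 + 2377/13372 = 103162799/86797652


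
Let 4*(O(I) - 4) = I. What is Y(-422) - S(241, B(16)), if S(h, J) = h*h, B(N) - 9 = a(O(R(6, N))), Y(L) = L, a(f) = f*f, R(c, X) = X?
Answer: -58503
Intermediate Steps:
O(I) = 4 + I/4
a(f) = f²
B(N) = 9 + (4 + N/4)²
S(h, J) = h²
Y(-422) - S(241, B(16)) = -422 - 1*241² = -422 - 1*58081 = -422 - 58081 = -58503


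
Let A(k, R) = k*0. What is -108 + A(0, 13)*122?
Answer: -108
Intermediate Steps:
A(k, R) = 0
-108 + A(0, 13)*122 = -108 + 0*122 = -108 + 0 = -108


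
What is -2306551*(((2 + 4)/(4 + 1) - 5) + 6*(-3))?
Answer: 251414059/5 ≈ 5.0283e+7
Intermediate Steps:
-2306551*(((2 + 4)/(4 + 1) - 5) + 6*(-3)) = -2306551*((6/5 - 5) - 18) = -2306551*(-19/5 - 18) = -2306551*(-109/5) = 251414059/5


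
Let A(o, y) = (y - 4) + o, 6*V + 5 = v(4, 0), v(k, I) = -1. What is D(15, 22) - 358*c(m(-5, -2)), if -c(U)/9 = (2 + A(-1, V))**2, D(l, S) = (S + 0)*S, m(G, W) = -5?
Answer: 52036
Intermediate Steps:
V = -1 (V = -5/6 + (1/6)*(-1) = -5/6 - 1/6 = -1)
A(o, y) = -4 + o + y (A(o, y) = (-4 + y) + o = -4 + o + y)
D(l, S) = S**2 (D(l, S) = S*S = S**2)
c(U) = -144 (c(U) = -9*(2 + (-4 - 1 - 1))**2 = -9*(2 - 6)**2 = -9*(-4)**2 = -9*16 = -144)
D(15, 22) - 358*c(m(-5, -2)) = 22**2 - 358*(-144) = 484 + 51552 = 52036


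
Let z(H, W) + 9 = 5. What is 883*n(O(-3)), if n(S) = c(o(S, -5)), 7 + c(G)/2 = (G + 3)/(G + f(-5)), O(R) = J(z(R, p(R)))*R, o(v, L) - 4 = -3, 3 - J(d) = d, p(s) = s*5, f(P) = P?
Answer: -14128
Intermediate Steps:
p(s) = 5*s
z(H, W) = -4 (z(H, W) = -9 + 5 = -4)
J(d) = 3 - d
o(v, L) = 1 (o(v, L) = 4 - 3 = 1)
O(R) = 7*R (O(R) = (3 - 1*(-4))*R = (3 + 4)*R = 7*R)
c(G) = -14 + 2*(3 + G)/(-5 + G) (c(G) = -14 + 2*((G + 3)/(G - 5)) = -14 + 2*((3 + G)/(-5 + G)) = -14 + 2*(3 + G)/(-5 + G))
n(S) = -16 (n(S) = 4*(19 - 3*1)/(-5 + 1) = 4*(19 - 3)/(-4) = 4*(-¼)*16 = -16)
883*n(O(-3)) = 883*(-16) = -14128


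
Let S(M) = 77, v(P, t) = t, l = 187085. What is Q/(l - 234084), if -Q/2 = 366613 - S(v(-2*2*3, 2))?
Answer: 733072/46999 ≈ 15.598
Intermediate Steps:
Q = -733072 (Q = -2*(366613 - 1*77) = -2*(366613 - 77) = -2*366536 = -733072)
Q/(l - 234084) = -733072/(187085 - 234084) = -733072/(-46999) = -733072*(-1/46999) = 733072/46999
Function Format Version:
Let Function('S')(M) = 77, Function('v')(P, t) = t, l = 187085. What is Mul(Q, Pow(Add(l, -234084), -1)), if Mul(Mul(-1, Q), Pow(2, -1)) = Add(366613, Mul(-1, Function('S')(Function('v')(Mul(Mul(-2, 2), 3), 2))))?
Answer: Rational(733072, 46999) ≈ 15.598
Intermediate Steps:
Q = -733072 (Q = Mul(-2, Add(366613, Mul(-1, 77))) = Mul(-2, Add(366613, -77)) = Mul(-2, 366536) = -733072)
Mul(Q, Pow(Add(l, -234084), -1)) = Mul(-733072, Pow(Add(187085, -234084), -1)) = Mul(-733072, Pow(-46999, -1)) = Mul(-733072, Rational(-1, 46999)) = Rational(733072, 46999)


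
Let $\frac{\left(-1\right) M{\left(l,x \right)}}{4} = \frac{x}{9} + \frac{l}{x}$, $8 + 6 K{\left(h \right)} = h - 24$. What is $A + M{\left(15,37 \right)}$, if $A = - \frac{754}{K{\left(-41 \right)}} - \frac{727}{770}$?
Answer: $\frac{804166837}{18717930} \approx 42.962$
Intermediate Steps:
$K{\left(h \right)} = - \frac{16}{3} + \frac{h}{6}$ ($K{\left(h \right)} = - \frac{4}{3} + \frac{h - 24}{6} = - \frac{4}{3} + \frac{-24 + h}{6} = - \frac{4}{3} + \left(-4 + \frac{h}{6}\right) = - \frac{16}{3} + \frac{h}{6}$)
$M{\left(l,x \right)} = - \frac{4 x}{9} - \frac{4 l}{x}$ ($M{\left(l,x \right)} = - 4 \left(\frac{x}{9} + \frac{l}{x}\right) = - \frac{4 x}{9} - \frac{4 l}{x}$)
$A = \frac{3430409}{56210}$ ($A = - \frac{754}{- \frac{16}{3} + \frac{1}{6} \left(-41\right)} - \frac{727}{770} = - \frac{754}{- \frac{16}{3} - \frac{41}{6}} - \frac{727}{770} = - \frac{754}{- \frac{73}{6}} - \frac{727}{770} = \left(-754\right) \left(- \frac{6}{73}\right) - \frac{727}{770} = \frac{4524}{73} - \frac{727}{770} = \frac{3430409}{56210} \approx 61.028$)
$A + M{\left(15,37 \right)} = \frac{3430409}{56210} - \left(\frac{148}{9} + \frac{60}{37}\right) = \frac{3430409}{56210} - \left(\frac{148}{9} + 60 \cdot \frac{1}{37}\right) = \frac{3430409}{56210} - \frac{6016}{333} = \frac{804166837}{18717930}$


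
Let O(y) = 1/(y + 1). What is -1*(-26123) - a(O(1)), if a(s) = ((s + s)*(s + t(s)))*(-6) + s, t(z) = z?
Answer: 52257/2 ≈ 26129.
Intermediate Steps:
O(y) = 1/(1 + y)
a(s) = s - 24*s**2 (a(s) = ((s + s)*(s + s))*(-6) + s = ((2*s)*(2*s))*(-6) + s = (4*s**2)*(-6) + s = -24*s**2 + s = s - 24*s**2)
-1*(-26123) - a(O(1)) = -1*(-26123) - (1 - 24/(1 + 1))/(1 + 1) = 26123 - (1 - 24/2)/2 = 26123 - (1 - 24*1/2)/2 = 26123 - (1 - 12)/2 = 26123 - (-11)/2 = 26123 - 1*(-11/2) = 26123 + 11/2 = 52257/2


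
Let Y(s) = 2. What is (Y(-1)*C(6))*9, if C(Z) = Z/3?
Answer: 36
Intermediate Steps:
C(Z) = Z/3 (C(Z) = Z*(⅓) = Z/3)
(Y(-1)*C(6))*9 = (2*((⅓)*6))*9 = (2*2)*9 = 4*9 = 36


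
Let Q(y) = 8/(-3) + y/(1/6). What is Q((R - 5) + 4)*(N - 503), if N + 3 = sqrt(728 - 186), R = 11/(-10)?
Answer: 115874/15 - 229*sqrt(542)/15 ≈ 7369.5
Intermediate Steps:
R = -11/10 (R = 11*(-1/10) = -11/10 ≈ -1.1000)
N = -3 + sqrt(542) (N = -3 + sqrt(728 - 186) = -3 + sqrt(542) ≈ 20.281)
Q(y) = -8/3 + 6*y (Q(y) = 8*(-1/3) + y/(1/6) = -8/3 + y*6 = -8/3 + 6*y)
Q((R - 5) + 4)*(N - 503) = (-8/3 + 6*((-11/10 - 5) + 4))*((-3 + sqrt(542)) - 503) = (-8/3 + 6*(-61/10 + 4))*(-506 + sqrt(542)) = (-8/3 + 6*(-21/10))*(-506 + sqrt(542)) = (-8/3 - 63/5)*(-506 + sqrt(542)) = -229*(-506 + sqrt(542))/15 = 115874/15 - 229*sqrt(542)/15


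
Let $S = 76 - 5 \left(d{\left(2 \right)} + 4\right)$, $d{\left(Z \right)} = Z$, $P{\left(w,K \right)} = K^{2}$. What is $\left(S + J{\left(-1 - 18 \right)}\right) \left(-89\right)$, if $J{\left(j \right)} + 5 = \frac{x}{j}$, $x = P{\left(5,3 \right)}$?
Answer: $- \frac{68530}{19} \approx -3606.8$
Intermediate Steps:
$x = 9$ ($x = 3^{2} = 9$)
$J{\left(j \right)} = -5 + \frac{9}{j}$
$S = 46$ ($S = 76 - 5 \left(2 + 4\right) = 76 - 5 \cdot 6 = 76 - 30 = 46$)
$\left(S + J{\left(-1 - 18 \right)}\right) \left(-89\right) = \left(46 - \left(5 - \frac{9}{-1 - 18}\right)\right) \left(-89\right) = \left(46 - \left(5 - \frac{9}{-19}\right)\right) \left(-89\right) = \left(46 + \left(-5 + 9 \left(- \frac{1}{19}\right)\right)\right) \left(-89\right) = \left(46 - \frac{104}{19}\right) \left(-89\right) = \frac{770}{19} \left(-89\right) = - \frac{68530}{19}$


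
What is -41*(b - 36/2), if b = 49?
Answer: -1271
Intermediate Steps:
-41*(b - 36/2) = -41*(49 - 36/2) = -41*(49 - 36*1/2) = -41*(49 - 18) = -41*31 = -1271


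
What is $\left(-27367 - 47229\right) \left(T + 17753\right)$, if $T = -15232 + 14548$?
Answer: $-1273279124$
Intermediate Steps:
$T = -684$
$\left(-27367 - 47229\right) \left(T + 17753\right) = \left(-27367 - 47229\right) \left(-684 + 17753\right) = \left(-74596\right) 17069 = -1273279124$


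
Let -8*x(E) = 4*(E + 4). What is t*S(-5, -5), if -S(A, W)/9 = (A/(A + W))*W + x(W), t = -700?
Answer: -12600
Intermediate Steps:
x(E) = -2 - E/2 (x(E) = -(E + 4)/2 = -(4 + E)/2 = -(16 + 4*E)/8 = -2 - E/2)
S(A, W) = 18 + 9*W/2 - 9*A*W/(A + W) (S(A, W) = -9*((A/(A + W))*W + (-2 - W/2)) = -9*(A*W/(A + W) + (-2 - W/2)) = -9*(-2 - W/2 + A*W/(A + W)) = 18 + 9*W/2 - 9*A*W/(A + W))
t*S(-5, -5) = -3150*((-5)² + 4*(-5) + 4*(-5) - 1*(-5)*(-5))/(-5 - 5) = -3150*(25 - 20 - 20 - 25)/(-10) = -3150*(-1)*(-40)/10 = -700*18 = -12600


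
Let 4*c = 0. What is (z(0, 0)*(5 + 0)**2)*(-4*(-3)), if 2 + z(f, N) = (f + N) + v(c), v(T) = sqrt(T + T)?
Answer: -600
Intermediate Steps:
c = 0 (c = (1/4)*0 = 0)
v(T) = sqrt(2)*sqrt(T) (v(T) = sqrt(2*T) = sqrt(2)*sqrt(T))
z(f, N) = -2 + N + f (z(f, N) = -2 + ((f + N) + sqrt(2)*sqrt(0)) = -2 + ((N + f) + sqrt(2)*0) = -2 + ((N + f) + 0) = -2 + (N + f) = -2 + N + f)
(z(0, 0)*(5 + 0)**2)*(-4*(-3)) = ((-2 + 0 + 0)*(5 + 0)**2)*(-4*(-3)) = -2*5**2*12 = -2*25*12 = -50*12 = -600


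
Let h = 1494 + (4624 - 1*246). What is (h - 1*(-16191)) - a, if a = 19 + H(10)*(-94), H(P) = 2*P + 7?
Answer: 24582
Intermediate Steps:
h = 5872 (h = 1494 + (4624 - 246) = 1494 + 4378 = 5872)
H(P) = 7 + 2*P
a = -2519 (a = 19 + (7 + 2*10)*(-94) = 19 + (7 + 20)*(-94) = 19 + 27*(-94) = 19 - 2538 = -2519)
(h - 1*(-16191)) - a = (5872 - 1*(-16191)) - 1*(-2519) = (5872 + 16191) + 2519 = 22063 + 2519 = 24582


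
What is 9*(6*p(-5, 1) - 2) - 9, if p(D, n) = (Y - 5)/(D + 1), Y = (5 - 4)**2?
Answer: 27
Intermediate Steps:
Y = 1 (Y = 1**2 = 1)
p(D, n) = -4/(1 + D) (p(D, n) = (1 - 5)/(D + 1) = -4/(1 + D))
9*(6*p(-5, 1) - 2) - 9 = 9*(6*(-4/(1 - 5)) - 2) - 9 = 9*(6*(-4/(-4)) - 2) - 9 = 9*(6*(-4*(-1/4)) - 2) - 9 = 9*(6*1 - 2) - 9 = 9*(6 - 2) - 9 = 9*4 - 9 = 36 - 9 = 27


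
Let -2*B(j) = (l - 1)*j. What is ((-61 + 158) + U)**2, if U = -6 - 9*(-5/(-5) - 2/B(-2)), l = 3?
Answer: 8281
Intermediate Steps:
B(j) = -j (B(j) = -(3 - 1)*j/2 = -j)
U = -6 (U = -6 - 9*(-5/(-5) - 2/((-1*(-2)))) = -6 - 9*(-5*(-1/5) - 2/2) = -6 - 9*(1 - 2*1/2) = -6 - 9*(1 - 1) = -6 - 9*0 = -6 + 0 = -6)
((-61 + 158) + U)**2 = ((-61 + 158) - 6)**2 = (97 - 6)**2 = 91**2 = 8281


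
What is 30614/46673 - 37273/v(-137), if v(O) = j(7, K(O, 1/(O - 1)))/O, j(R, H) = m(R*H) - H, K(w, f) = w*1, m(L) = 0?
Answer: 1739673343/46673 ≈ 37274.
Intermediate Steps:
K(w, f) = w
j(R, H) = -H (j(R, H) = 0 - H = -H)
v(O) = -1 (v(O) = (-O)/O = -1)
30614/46673 - 37273/v(-137) = 30614/46673 - 37273/(-1) = 30614*(1/46673) - 37273*(-1) = 30614/46673 + 37273 = 1739673343/46673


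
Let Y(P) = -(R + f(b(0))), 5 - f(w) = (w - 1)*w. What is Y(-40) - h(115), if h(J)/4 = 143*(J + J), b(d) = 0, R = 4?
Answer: -131569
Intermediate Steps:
f(w) = 5 - w*(-1 + w) (f(w) = 5 - (w - 1)*w = 5 - (-1 + w)*w = 5 - w*(-1 + w))
Y(P) = -9 (Y(P) = -(4 + (5 + 0 - 1*0²)) = -(4 + (5 + 0 - 1*0)) = -(4 + (5 + 0 + 0)) = -(4 + 5) = -1*9 = -9)
h(J) = 1144*J (h(J) = 4*(143*(J + J)) = 4*(143*(2*J)) = 4*(286*J) = 1144*J)
Y(-40) - h(115) = -9 - 1144*115 = -9 - 1*131560 = -9 - 131560 = -131569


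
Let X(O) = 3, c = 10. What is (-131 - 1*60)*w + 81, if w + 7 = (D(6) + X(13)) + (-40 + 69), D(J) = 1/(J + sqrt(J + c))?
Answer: -47131/10 ≈ -4713.1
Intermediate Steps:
D(J) = 1/(J + sqrt(10 + J)) (D(J) = 1/(J + sqrt(J + 10)) = 1/(J + sqrt(10 + J)))
w = 251/10 (w = -7 + ((1/(6 + sqrt(10 + 6)) + 3) + (-40 + 69)) = -7 + ((1/(6 + sqrt(16)) + 3) + 29) = -7 + ((1/(6 + 4) + 3) + 29) = -7 + ((1/10 + 3) + 29) = -7 + (31/10 + 29) = -7 + 321/10 = 251/10 ≈ 25.100)
(-131 - 1*60)*w + 81 = (-131 - 1*60)*(251/10) + 81 = (-131 - 60)*(251/10) + 81 = -191*251/10 + 81 = -47941/10 + 81 = -47131/10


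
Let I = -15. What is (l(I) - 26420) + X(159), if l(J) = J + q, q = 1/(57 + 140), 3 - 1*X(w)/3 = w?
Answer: -5299890/197 ≈ -26903.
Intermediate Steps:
X(w) = 9 - 3*w
q = 1/197 ≈ 0.0050761
l(J) = 1/197 + J (l(J) = J + 1/197 = 1/197 + J)
(l(I) - 26420) + X(159) = ((1/197 - 15) - 26420) + (9 - 3*159) = (-2954/197 - 26420) + (9 - 477) = -5207694/197 - 468 = -5299890/197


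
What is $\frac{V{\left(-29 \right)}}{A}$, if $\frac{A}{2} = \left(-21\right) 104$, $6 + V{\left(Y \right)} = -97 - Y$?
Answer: $\frac{37}{2184} \approx 0.016941$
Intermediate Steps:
$V{\left(Y \right)} = -103 - Y$ ($V{\left(Y \right)} = -6 - \left(97 + Y\right) = -103 - Y$)
$A = -4368$ ($A = 2 \left(\left(-21\right) 104\right) = 2 \left(-2184\right) = -4368$)
$\frac{V{\left(-29 \right)}}{A} = \frac{-103 - -29}{-4368} = \left(-103 + 29\right) \left(- \frac{1}{4368}\right) = \left(-74\right) \left(- \frac{1}{4368}\right) = \frac{37}{2184}$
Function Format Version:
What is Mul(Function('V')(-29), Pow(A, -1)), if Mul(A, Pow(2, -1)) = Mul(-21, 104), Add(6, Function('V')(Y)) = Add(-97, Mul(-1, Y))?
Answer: Rational(37, 2184) ≈ 0.016941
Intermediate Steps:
Function('V')(Y) = Add(-103, Mul(-1, Y)) (Function('V')(Y) = Add(-6, Add(-97, Mul(-1, Y))) = Add(-103, Mul(-1, Y)))
A = -4368 (A = Mul(2, Mul(-21, 104)) = Mul(2, -2184) = -4368)
Mul(Function('V')(-29), Pow(A, -1)) = Mul(Add(-103, Mul(-1, -29)), Pow(-4368, -1)) = Mul(Add(-103, 29), Rational(-1, 4368)) = Mul(-74, Rational(-1, 4368)) = Rational(37, 2184)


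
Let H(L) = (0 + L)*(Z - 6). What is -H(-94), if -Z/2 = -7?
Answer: 752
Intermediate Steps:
Z = 14 (Z = -2*(-7) = 14)
H(L) = 8*L (H(L) = (0 + L)*(14 - 6) = L*8 = 8*L)
-H(-94) = -8*(-94) = -1*(-752) = 752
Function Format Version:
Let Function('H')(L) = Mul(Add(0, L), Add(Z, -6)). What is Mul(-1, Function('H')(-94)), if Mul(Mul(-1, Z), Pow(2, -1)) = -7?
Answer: 752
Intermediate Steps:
Z = 14 (Z = Mul(-2, -7) = 14)
Function('H')(L) = Mul(8, L) (Function('H')(L) = Mul(Add(0, L), Add(14, -6)) = Mul(L, 8) = Mul(8, L))
Mul(-1, Function('H')(-94)) = Mul(-1, Mul(8, -94)) = Mul(-1, -752) = 752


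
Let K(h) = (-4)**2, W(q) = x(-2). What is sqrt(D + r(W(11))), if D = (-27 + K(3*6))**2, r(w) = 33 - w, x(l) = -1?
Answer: sqrt(155) ≈ 12.450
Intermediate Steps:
W(q) = -1
K(h) = 16
D = 121 (D = (-27 + 16)**2 = (-11)**2 = 121)
sqrt(D + r(W(11))) = sqrt(121 + (33 - 1*(-1))) = sqrt(121 + (33 + 1)) = sqrt(121 + 34) = sqrt(155)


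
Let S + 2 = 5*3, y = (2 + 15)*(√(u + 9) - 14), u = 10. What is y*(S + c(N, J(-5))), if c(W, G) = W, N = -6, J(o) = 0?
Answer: -1666 + 119*√19 ≈ -1147.3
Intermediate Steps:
y = -238 + 17*√19 (y = (2 + 15)*(√(10 + 9) - 14) = 17*(√19 - 14) = 17*(-14 + √19) = -238 + 17*√19 ≈ -163.90)
S = 13 (S = -2 + 5*3 = -2 + 15 = 13)
y*(S + c(N, J(-5))) = (-238 + 17*√19)*(13 - 6) = (-238 + 17*√19)*7 = -1666 + 119*√19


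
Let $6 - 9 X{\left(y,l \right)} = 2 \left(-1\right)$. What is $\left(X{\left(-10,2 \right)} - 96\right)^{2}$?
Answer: $\frac{732736}{81} \approx 9046.1$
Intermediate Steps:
$X{\left(y,l \right)} = \frac{8}{9}$ ($X{\left(y,l \right)} = \frac{2}{3} - \frac{2 \left(-1\right)}{9} = \frac{2}{3} - - \frac{2}{9} = \frac{2}{3} + \frac{2}{9} = \frac{8}{9}$)
$\left(X{\left(-10,2 \right)} - 96\right)^{2} = \left(\frac{8}{9} - 96\right)^{2} = \left(- \frac{856}{9}\right)^{2} = \frac{732736}{81}$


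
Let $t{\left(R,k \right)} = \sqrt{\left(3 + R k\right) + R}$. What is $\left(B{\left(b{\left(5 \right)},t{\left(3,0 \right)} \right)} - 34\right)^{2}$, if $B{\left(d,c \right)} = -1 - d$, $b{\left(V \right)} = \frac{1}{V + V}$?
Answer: $\frac{123201}{100} \approx 1232.0$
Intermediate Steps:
$b{\left(V \right)} = \frac{1}{2 V}$
$t{\left(R,k \right)} = \sqrt{3 + R + R k}$
$\left(B{\left(b{\left(5 \right)},t{\left(3,0 \right)} \right)} - 34\right)^{2} = \left(\left(-1 - \frac{1}{2 \cdot 5}\right) - 34\right)^{2} = \left(\left(-1 - \frac{1}{2} \cdot \frac{1}{5}\right) - 34\right)^{2} = \left(\left(-1 - \frac{1}{10}\right) - 34\right)^{2} = \left(- \frac{11}{10} - 34\right)^{2} = \left(- \frac{351}{10}\right)^{2} = \frac{123201}{100}$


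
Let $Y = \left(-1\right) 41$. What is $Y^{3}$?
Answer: $-68921$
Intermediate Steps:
$Y = -41$
$Y^{3} = \left(-41\right)^{3} = -68921$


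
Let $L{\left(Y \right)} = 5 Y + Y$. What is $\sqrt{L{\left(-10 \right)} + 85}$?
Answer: $5$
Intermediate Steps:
$L{\left(Y \right)} = 6 Y$
$\sqrt{L{\left(-10 \right)} + 85} = \sqrt{6 \left(-10\right) + 85} = \sqrt{-60 + 85} = \sqrt{25} = 5$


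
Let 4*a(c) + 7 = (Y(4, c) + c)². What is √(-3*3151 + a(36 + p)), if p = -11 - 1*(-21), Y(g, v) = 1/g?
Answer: 3*I*√63431/8 ≈ 94.446*I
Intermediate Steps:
p = 10 (p = -11 + 21 = 10)
a(c) = -7/4 + (¼ + c)²/4 (a(c) = -7/4 + (1/4 + c)²/4 = -7/4 + (¼ + c)²/4)
√(-3*3151 + a(36 + p)) = √(-3*3151 + (-7/4 + (1 + 4*(36 + 10))²/64)) = √(-9453 + (-7/4 + (1 + 4*46)²/64)) = √(-9453 + (-7/4 + (1 + 184)²/64)) = √(-9453 + (-7/4 + (1/64)*185²)) = √(-9453 + (-7/4 + (1/64)*34225)) = √(-9453 + (-7/4 + 34225/64)) = √(-9453 + 34113/64) = √(-570879/64) = 3*I*√63431/8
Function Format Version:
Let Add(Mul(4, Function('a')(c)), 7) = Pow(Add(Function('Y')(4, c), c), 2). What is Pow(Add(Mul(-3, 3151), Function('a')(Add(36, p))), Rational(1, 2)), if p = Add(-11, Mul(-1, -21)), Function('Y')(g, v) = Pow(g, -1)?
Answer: Mul(Rational(3, 8), I, Pow(63431, Rational(1, 2))) ≈ Mul(94.446, I)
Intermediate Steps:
p = 10 (p = Add(-11, 21) = 10)
Function('a')(c) = Add(Rational(-7, 4), Mul(Rational(1, 4), Pow(Add(Rational(1, 4), c), 2))) (Function('a')(c) = Add(Rational(-7, 4), Mul(Rational(1, 4), Pow(Add(Pow(4, -1), c), 2))) = Add(Rational(-7, 4), Mul(Rational(1, 4), Pow(Add(Rational(1, 4), c), 2))))
Pow(Add(Mul(-3, 3151), Function('a')(Add(36, p))), Rational(1, 2)) = Pow(Add(Mul(-3, 3151), Add(Rational(-7, 4), Mul(Rational(1, 64), Pow(Add(1, Mul(4, Add(36, 10))), 2)))), Rational(1, 2)) = Pow(Add(-9453, Add(Rational(-7, 4), Mul(Rational(1, 64), Pow(Add(1, Mul(4, 46)), 2)))), Rational(1, 2)) = Pow(Add(-9453, Add(Rational(-7, 4), Mul(Rational(1, 64), Pow(Add(1, 184), 2)))), Rational(1, 2)) = Pow(Add(-9453, Add(Rational(-7, 4), Mul(Rational(1, 64), Pow(185, 2)))), Rational(1, 2)) = Pow(Add(-9453, Add(Rational(-7, 4), Mul(Rational(1, 64), 34225))), Rational(1, 2)) = Pow(Add(-9453, Add(Rational(-7, 4), Rational(34225, 64))), Rational(1, 2)) = Pow(Add(-9453, Rational(34113, 64)), Rational(1, 2)) = Pow(Rational(-570879, 64), Rational(1, 2)) = Mul(Rational(3, 8), I, Pow(63431, Rational(1, 2)))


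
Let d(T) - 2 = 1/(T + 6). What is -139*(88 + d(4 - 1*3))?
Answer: -87709/7 ≈ -12530.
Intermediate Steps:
d(T) = 2 + 1/(6 + T) (d(T) = 2 + 1/(T + 6) = 2 + 1/(6 + T))
-139*(88 + d(4 - 1*3)) = -139*(88 + (13 + 2*(4 - 1*3))/(6 + (4 - 1*3))) = -139*(88 + (13 + 2*(4 - 3))/(6 + (4 - 3))) = -139*(88 + (13 + 2*1)/(6 + 1)) = -139*(88 + (13 + 2)/7) = -139*(88 + (⅐)*15) = -139*(88 + 15/7) = -139*631/7 = -87709/7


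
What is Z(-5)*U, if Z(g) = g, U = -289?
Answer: 1445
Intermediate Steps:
Z(-5)*U = -5*(-289) = 1445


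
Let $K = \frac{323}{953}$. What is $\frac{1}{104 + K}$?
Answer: $\frac{953}{99435} \approx 0.0095841$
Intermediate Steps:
$K = \frac{323}{953}$ ($K = 323 \cdot \frac{1}{953} = \frac{323}{953} \approx 0.33893$)
$\frac{1}{104 + K} = \frac{1}{104 + \frac{323}{953}} = \frac{1}{\frac{99435}{953}} = \frac{953}{99435}$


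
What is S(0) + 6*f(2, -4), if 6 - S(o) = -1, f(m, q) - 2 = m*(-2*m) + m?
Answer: -17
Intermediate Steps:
f(m, q) = 2 + m - 2*m**2 (f(m, q) = 2 + (m*(-2*m) + m) = 2 + (-2*m**2 + m) = 2 + (m - 2*m**2) = 2 + m - 2*m**2)
S(o) = 7 (S(o) = 6 - 1*(-1) = 6 + 1 = 7)
S(0) + 6*f(2, -4) = 7 + 6*(2 + 2 - 2*2**2) = 7 + 6*(2 + 2 - 2*4) = 7 + 6*(2 + 2 - 8) = 7 + 6*(-4) = 7 - 24 = -17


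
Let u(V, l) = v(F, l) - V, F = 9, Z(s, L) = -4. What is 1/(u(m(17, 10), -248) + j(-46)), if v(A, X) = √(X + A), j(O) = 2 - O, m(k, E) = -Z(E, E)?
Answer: 44/2175 - I*√239/2175 ≈ 0.02023 - 0.0071079*I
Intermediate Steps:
m(k, E) = 4 (m(k, E) = -1*(-4) = 4)
v(A, X) = √(A + X)
u(V, l) = √(9 + l) - V
1/(u(m(17, 10), -248) + j(-46)) = 1/((√(9 - 248) - 1*4) + (2 - 1*(-46))) = 1/((√(-239) - 4) + (2 + 46)) = 1/((I*√239 - 4) + 48) = 1/((-4 + I*√239) + 48) = 1/(44 + I*√239)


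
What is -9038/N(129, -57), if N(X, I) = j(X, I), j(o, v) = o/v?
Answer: 171722/43 ≈ 3993.5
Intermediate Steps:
N(X, I) = X/I
-9038/N(129, -57) = -9038/(129/(-57)) = -9038/(129*(-1/57)) = -9038/(-43/19) = -9038*(-19/43) = 171722/43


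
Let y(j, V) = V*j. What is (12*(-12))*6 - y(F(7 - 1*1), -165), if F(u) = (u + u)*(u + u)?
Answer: 22896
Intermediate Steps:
F(u) = 4*u² (F(u) = (2*u)*(2*u) = 4*u²)
(12*(-12))*6 - y(F(7 - 1*1), -165) = (12*(-12))*6 - (-165)*4*(7 - 1*1)² = -144*6 - (-165)*4*(7 - 1)² = -864 - (-165)*4*6² = -864 - (-165)*4*36 = -864 - (-165)*144 = -864 - 1*(-23760) = -864 + 23760 = 22896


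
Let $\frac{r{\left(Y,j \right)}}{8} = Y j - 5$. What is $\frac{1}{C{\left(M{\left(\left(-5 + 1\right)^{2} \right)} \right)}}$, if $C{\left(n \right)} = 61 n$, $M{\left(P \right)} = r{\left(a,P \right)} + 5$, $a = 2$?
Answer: $\frac{1}{13481} \approx 7.4178 \cdot 10^{-5}$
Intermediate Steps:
$r{\left(Y,j \right)} = -40 + 8 Y j$ ($r{\left(Y,j \right)} = 8 \left(Y j - 5\right) = 8 \left(-5 + Y j\right) = -40 + 8 Y j$)
$M{\left(P \right)} = -35 + 16 P$ ($M{\left(P \right)} = \left(-40 + 8 \cdot 2 P\right) + 5 = \left(-40 + 16 P\right) + 5 = -35 + 16 P$)
$\frac{1}{C{\left(M{\left(\left(-5 + 1\right)^{2} \right)} \right)}} = \frac{1}{61 \left(-35 + 16 \left(-5 + 1\right)^{2}\right)} = \frac{1}{61 \left(-35 + 16 \left(-4\right)^{2}\right)} = \frac{1}{61 \left(-35 + 16 \cdot 16\right)} = \frac{1}{61 \left(-35 + 256\right)} = \frac{1}{61 \cdot 221} = \frac{1}{13481}$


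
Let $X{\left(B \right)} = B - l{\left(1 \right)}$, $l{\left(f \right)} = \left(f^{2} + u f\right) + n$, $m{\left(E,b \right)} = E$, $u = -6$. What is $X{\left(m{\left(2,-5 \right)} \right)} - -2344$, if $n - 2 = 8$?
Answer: $2341$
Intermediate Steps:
$n = 10$ ($n = 2 + 8 = 10$)
$l{\left(f \right)} = 10 + f^{2} - 6 f$ ($l{\left(f \right)} = \left(f^{2} - 6 f\right) + 10 = 10 + f^{2} - 6 f$)
$X{\left(B \right)} = -5 + B$ ($X{\left(B \right)} = B - \left(10 + 1^{2} - 6\right) = B - \left(10 + 1 - 6\right) = B - 5 = -5 + B$)
$X{\left(m{\left(2,-5 \right)} \right)} - -2344 = \left(-5 + 2\right) - -2344 = -3 + 2344 = 2341$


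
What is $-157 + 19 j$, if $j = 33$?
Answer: $470$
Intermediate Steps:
$-157 + 19 j = -157 + 19 \cdot 33 = -157 + 627 = 470$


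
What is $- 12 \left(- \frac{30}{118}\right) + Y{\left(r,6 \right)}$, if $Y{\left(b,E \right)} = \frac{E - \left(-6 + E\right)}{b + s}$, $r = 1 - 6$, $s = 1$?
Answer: $\frac{183}{118} \approx 1.5508$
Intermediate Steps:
$r = -5$ ($r = 1 - 6 = -5$)
$Y{\left(b,E \right)} = \frac{6}{1 + b}$ ($Y{\left(b,E \right)} = \frac{E - \left(-6 + E\right)}{b + 1} = \frac{6}{1 + b}$)
$- 12 \left(- \frac{30}{118}\right) + Y{\left(r,6 \right)} = - 12 \left(- \frac{30}{118}\right) + \frac{6}{1 - 5} = - 12 \left(\left(-30\right) \frac{1}{118}\right) + \frac{6}{-4} = \left(-12\right) \left(- \frac{15}{59}\right) + 6 \left(- \frac{1}{4}\right) = \frac{180}{59} - \frac{3}{2} = \frac{183}{118}$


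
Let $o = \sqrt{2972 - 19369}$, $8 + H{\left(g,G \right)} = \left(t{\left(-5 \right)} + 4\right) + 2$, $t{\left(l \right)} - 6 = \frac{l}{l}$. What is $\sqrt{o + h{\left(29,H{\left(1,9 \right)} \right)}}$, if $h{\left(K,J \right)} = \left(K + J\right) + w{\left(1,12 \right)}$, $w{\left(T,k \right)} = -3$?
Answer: $\sqrt{31 + i \sqrt{16397}} \approx 9.0208 + 7.0975 i$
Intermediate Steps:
$t{\left(l \right)} = 7$ ($t{\left(l \right)} = 6 + \frac{l}{l} = 6 + 1 = 7$)
$H{\left(g,G \right)} = 5$ ($H{\left(g,G \right)} = -8 + \left(\left(7 + 4\right) + 2\right) = -8 + \left(11 + 2\right) = -8 + 13 = 5$)
$h{\left(K,J \right)} = -3 + J + K$ ($h{\left(K,J \right)} = \left(K + J\right) - 3 = \left(J + K\right) - 3 = -3 + J + K$)
$o = i \sqrt{16397}$ ($o = \sqrt{-16397} = i \sqrt{16397} \approx 128.05 i$)
$\sqrt{o + h{\left(29,H{\left(1,9 \right)} \right)}} = \sqrt{i \sqrt{16397} + \left(-3 + 5 + 29\right)} = \sqrt{i \sqrt{16397} + 31} = \sqrt{31 + i \sqrt{16397}}$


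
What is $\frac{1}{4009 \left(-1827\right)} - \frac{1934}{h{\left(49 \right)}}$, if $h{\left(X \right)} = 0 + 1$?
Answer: $- \frac{14165472763}{7324443} \approx -1934.0$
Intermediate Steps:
$h{\left(X \right)} = 1$
$\frac{1}{4009 \left(-1827\right)} - \frac{1934}{h{\left(49 \right)}} = \frac{1}{4009 \left(-1827\right)} - \frac{1934}{1} = \frac{1}{4009} \left(- \frac{1}{1827}\right) - 1934 = - \frac{1}{7324443} - 1934 = - \frac{14165472763}{7324443}$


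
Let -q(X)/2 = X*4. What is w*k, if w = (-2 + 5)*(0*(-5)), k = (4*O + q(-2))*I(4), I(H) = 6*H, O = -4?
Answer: 0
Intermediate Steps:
q(X) = -8*X (q(X) = -2*X*4 = -8*X)
k = 0 (k = (4*(-4) - 8*(-2))*(6*4) = (-16 + 16)*24 = 0*24 = 0)
w = 0 (w = 3*0 = 0)
w*k = 0*0 = 0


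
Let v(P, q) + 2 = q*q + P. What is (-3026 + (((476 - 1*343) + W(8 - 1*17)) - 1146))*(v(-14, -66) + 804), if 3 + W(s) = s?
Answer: -20838344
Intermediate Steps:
v(P, q) = -2 + P + q² (v(P, q) = -2 + (q*q + P) = -2 + (q² + P) = -2 + (P + q²) = -2 + P + q²)
W(s) = -3 + s
(-3026 + (((476 - 1*343) + W(8 - 1*17)) - 1146))*(v(-14, -66) + 804) = (-3026 + (((476 - 1*343) + (-3 + (8 - 1*17))) - 1146))*((-2 - 14 + (-66)²) + 804) = (-3026 + (((476 - 343) + (-3 + (8 - 17))) - 1146))*((-2 - 14 + 4356) + 804) = (-3026 + ((133 + (-3 - 9)) - 1146))*(4340 + 804) = (-3026 + ((133 - 12) - 1146))*5144 = (-3026 + (121 - 1146))*5144 = (-3026 - 1025)*5144 = -4051*5144 = -20838344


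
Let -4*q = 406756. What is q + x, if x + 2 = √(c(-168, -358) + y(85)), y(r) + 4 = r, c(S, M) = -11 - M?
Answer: -101691 + 2*√107 ≈ -1.0167e+5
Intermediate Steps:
y(r) = -4 + r
q = -101689 (q = -¼*406756 = -101689)
x = -2 + 2*√107 (x = -2 + √((-11 - 1*(-358)) + (-4 + 85)) = -2 + √((-11 + 358) + 81) = -2 + √(347 + 81) = -2 + √428 = -2 + 2*√107 ≈ 18.688)
q + x = -101689 + (-2 + 2*√107) = -101691 + 2*√107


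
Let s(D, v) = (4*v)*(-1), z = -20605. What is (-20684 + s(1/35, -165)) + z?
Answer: -40629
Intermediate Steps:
s(D, v) = -4*v
(-20684 + s(1/35, -165)) + z = (-20684 - 4*(-165)) - 20605 = (-20684 + 660) - 20605 = -20024 - 20605 = -40629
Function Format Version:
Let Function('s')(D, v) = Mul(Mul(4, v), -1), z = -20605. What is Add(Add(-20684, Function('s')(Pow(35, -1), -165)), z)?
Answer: -40629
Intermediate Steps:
Function('s')(D, v) = Mul(-4, v)
Add(Add(-20684, Function('s')(Pow(35, -1), -165)), z) = Add(Add(-20684, Mul(-4, -165)), -20605) = Add(Add(-20684, 660), -20605) = Add(-20024, -20605) = -40629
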